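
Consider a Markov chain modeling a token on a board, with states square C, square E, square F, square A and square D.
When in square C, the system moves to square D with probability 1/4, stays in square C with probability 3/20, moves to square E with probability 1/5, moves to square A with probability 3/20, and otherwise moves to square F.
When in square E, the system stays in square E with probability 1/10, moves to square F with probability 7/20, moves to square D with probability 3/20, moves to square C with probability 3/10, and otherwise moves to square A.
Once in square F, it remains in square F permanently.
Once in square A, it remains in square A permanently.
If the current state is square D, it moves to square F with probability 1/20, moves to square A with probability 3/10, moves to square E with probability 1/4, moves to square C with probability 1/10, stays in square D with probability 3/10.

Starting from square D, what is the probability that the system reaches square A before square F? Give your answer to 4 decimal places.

0.6217

Let h(s) be the probability of absorption at square A starting from transient state s. Then h(square A) = 1 and h(square F) = 0. By first-step analysis:
h(square C) = 0.15·h(square C) + 0.2·h(square E) + 0.25·0 + 0.15·1 + 0.25·h(square D)
h(square E) = 0.3·h(square C) + 0.1·h(square E) + 0.35·0 + 0.1·1 + 0.15·h(square D)
h(square D) = 0.1·h(square C) + 0.25·h(square E) + 0.05·0 + 0.3·1 + 0.3·h(square D)
Solving: h(square C) = 0.4447, h(square E) = 0.3630, h(square D) = 0.6217.
Starting from square D, the probability is 0.6217.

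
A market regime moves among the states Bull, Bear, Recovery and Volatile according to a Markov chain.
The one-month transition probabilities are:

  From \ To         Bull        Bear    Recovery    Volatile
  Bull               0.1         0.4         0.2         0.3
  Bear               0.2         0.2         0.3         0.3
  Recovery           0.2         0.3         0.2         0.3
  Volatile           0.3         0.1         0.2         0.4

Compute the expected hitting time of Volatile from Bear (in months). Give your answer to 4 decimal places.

Let t(s) be the expected number of months to first reach Volatile from state s, with t(Volatile) = 0. Conditioning on the first month:
t(Bull) = 1 + 0.1·t(Bull) + 0.4·t(Bear) + 0.2·t(Recovery)
t(Bear) = 1 + 0.2·t(Bull) + 0.2·t(Bear) + 0.3·t(Recovery)
t(Recovery) = 1 + 0.2·t(Bull) + 0.3·t(Bear) + 0.2·t(Recovery)
Solving: t(Bull) = 3.3333, t(Bear) = 3.3333, t(Recovery) = 3.3333.
Expected months from Bear to Volatile: 3.3333.

3.3333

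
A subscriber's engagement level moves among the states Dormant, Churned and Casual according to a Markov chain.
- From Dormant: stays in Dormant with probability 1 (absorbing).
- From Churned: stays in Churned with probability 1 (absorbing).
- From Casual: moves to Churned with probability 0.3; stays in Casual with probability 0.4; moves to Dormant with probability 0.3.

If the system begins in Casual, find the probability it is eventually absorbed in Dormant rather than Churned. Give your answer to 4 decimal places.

Let h(s) be the probability of absorption at Dormant starting from transient state s. Then h(Dormant) = 1 and h(Churned) = 0. By first-step analysis:
h(Casual) = 0.3·1 + 0.3·0 + 0.4·h(Casual)
Solving: h(Casual) = 0.5000.
Starting from Casual, the probability is 0.5000.

0.5000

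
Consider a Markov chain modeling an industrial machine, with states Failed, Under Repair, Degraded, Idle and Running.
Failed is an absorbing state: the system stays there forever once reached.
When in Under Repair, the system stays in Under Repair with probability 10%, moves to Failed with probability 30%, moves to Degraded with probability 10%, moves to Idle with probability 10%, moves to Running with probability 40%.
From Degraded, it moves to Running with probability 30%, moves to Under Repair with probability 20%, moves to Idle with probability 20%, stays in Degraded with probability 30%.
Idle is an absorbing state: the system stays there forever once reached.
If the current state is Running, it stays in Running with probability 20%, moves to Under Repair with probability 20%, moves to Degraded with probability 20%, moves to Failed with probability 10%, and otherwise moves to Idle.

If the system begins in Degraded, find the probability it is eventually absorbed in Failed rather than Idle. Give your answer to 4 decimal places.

Let h(s) be the probability of absorption at Failed starting from transient state s. Then h(Failed) = 1 and h(Idle) = 0. By first-step analysis:
h(Under Repair) = 0.3·1 + 0.1·h(Under Repair) + 0.1·h(Degraded) + 0.1·0 + 0.4·h(Running)
h(Degraded) = 0.2·h(Under Repair) + 0.3·h(Degraded) + 0.2·0 + 0.3·h(Running)
h(Running) = 0.1·1 + 0.2·h(Under Repair) + 0.2·h(Degraded) + 0.3·0 + 0.2·h(Running)
Solving: h(Under Repair) = 0.5084, h(Degraded) = 0.2837, h(Running) = 0.3230.
Starting from Degraded, the probability is 0.2837.

0.2837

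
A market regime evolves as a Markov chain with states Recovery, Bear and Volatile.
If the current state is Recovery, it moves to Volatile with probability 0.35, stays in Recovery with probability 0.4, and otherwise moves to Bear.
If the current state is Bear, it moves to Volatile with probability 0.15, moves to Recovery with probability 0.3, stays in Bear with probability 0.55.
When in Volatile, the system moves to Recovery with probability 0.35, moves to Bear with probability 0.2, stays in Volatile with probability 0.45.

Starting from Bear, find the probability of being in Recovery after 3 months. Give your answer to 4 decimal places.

Propagate the distribution vector 3 months from Bear.
After 0 months: (0.0000, 1.0000, 0.0000)
After 1 month: (0.3000, 0.5500, 0.1500)
After 2 months: (0.3375, 0.4075, 0.2550)
After 3 months: (0.3465, 0.3595, 0.2940)
P(in Recovery after 3 months) = 0.3465

0.3465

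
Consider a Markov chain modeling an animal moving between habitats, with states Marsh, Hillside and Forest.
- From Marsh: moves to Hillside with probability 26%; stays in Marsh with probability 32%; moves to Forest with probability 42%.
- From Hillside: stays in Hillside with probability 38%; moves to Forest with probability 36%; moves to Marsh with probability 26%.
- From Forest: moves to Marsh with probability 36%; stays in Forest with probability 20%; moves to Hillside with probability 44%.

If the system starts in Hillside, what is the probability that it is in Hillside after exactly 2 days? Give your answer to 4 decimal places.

Sum over the intermediate state after 1 day:
P = P(Hillside→Marsh)·P(Marsh→Hillside) + P(Hillside→Hillside)·P(Hillside→Hillside) + P(Hillside→Forest)·P(Forest→Hillside)
  = 0.26×0.26 + 0.38×0.38 + 0.36×0.44
  = 0.0676 + 0.1444 + 0.1584 = 0.3704

0.3704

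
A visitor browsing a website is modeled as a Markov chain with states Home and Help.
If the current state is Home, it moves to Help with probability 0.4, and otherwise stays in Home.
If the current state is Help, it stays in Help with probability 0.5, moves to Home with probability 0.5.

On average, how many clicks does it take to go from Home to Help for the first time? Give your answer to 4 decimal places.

2.5000

Let t(s) be the expected number of clicks to first reach Help from state s, with t(Help) = 0. Conditioning on the first click:
t(Home) = 1 + 0.6·t(Home)
Solving: t(Home) = 2.5000.
Expected clicks from Home to Help: 2.5000.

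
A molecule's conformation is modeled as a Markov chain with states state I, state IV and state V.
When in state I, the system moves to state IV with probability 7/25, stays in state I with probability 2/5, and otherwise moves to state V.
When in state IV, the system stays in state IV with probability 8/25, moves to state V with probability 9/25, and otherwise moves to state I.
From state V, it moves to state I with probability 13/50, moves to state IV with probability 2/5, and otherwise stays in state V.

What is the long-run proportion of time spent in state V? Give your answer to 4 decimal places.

Let the stationary distribution be π with π = πP and π_1 + π_2 + π_3 = 1.
π_1 = 0.4·π_1 + 0.32·π_2 + 0.26·π_3
π_2 = 0.28·π_1 + 0.32·π_2 + 0.4·π_3
Solving with the normalization constraint gives π = (0.3256, 0.3342, 0.3402).
So the stationary probability of state V is 0.3402.

0.3402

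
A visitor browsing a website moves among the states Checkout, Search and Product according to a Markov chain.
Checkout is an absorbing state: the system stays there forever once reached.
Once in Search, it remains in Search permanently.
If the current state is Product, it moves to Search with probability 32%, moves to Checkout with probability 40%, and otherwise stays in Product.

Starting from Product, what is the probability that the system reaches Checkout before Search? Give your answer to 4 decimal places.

Let h(s) be the probability of absorption at Checkout starting from transient state s. Then h(Checkout) = 1 and h(Search) = 0. By first-step analysis:
h(Product) = 0.4·1 + 0.32·0 + 0.28·h(Product)
Solving: h(Product) = 0.5556.
Starting from Product, the probability is 0.5556.

0.5556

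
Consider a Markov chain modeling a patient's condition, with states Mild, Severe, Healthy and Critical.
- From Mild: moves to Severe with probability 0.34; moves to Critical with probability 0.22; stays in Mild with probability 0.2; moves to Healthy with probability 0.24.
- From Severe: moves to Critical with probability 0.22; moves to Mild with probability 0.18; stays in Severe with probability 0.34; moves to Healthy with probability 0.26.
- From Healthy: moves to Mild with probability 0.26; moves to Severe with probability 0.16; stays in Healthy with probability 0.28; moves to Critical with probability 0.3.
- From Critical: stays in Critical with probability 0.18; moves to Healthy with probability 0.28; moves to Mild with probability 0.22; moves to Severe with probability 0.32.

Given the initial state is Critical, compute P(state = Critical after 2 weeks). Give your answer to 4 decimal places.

0.2352

Propagate the distribution vector 2 weeks from Critical.
After 0 weeks: (0.0000, 0.0000, 0.0000, 1.0000)
After 1 week: (0.2200, 0.3200, 0.2800, 0.1800)
After 2 weeks: (0.2140, 0.2860, 0.2648, 0.2352)
P(in Critical after 2 weeks) = 0.2352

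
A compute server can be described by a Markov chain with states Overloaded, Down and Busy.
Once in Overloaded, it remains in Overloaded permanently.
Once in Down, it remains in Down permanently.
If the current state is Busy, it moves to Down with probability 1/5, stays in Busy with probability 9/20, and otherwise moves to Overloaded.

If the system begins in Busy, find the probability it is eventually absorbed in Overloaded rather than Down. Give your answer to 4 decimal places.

Let h(s) be the probability of absorption at Overloaded starting from transient state s. Then h(Overloaded) = 1 and h(Down) = 0. By first-step analysis:
h(Busy) = 0.35·1 + 0.2·0 + 0.45·h(Busy)
Solving: h(Busy) = 0.6364.
Starting from Busy, the probability is 0.6364.

0.6364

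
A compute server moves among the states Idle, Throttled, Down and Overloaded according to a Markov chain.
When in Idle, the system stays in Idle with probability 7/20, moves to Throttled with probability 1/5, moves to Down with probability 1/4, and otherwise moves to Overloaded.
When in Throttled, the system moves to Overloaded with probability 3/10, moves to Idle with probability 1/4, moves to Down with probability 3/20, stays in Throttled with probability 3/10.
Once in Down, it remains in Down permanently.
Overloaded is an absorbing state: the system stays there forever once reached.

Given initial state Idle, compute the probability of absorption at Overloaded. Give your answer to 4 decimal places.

Let h(s) be the probability of absorption at Overloaded starting from transient state s. Then h(Overloaded) = 1 and h(Down) = 0. By first-step analysis:
h(Idle) = 0.35·h(Idle) + 0.2·h(Throttled) + 0.25·0 + 0.2·1
h(Throttled) = 0.25·h(Idle) + 0.3·h(Throttled) + 0.15·0 + 0.3·1
Solving: h(Idle) = 0.4938, h(Throttled) = 0.6049.
Starting from Idle, the probability is 0.4938.

0.4938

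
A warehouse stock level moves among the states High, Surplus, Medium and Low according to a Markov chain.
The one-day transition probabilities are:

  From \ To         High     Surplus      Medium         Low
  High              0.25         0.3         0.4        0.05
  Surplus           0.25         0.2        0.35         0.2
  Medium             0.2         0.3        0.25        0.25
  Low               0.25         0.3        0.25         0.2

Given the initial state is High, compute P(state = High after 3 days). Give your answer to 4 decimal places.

0.2341

Propagate the distribution vector 3 days from High.
After 0 days: (1.0000, 0.0000, 0.0000, 0.0000)
After 1 day: (0.2500, 0.3000, 0.4000, 0.0500)
After 2 days: (0.2300, 0.2700, 0.3175, 0.1825)
After 3 days: (0.2341, 0.2730, 0.3115, 0.1814)
P(in High after 3 days) = 0.2341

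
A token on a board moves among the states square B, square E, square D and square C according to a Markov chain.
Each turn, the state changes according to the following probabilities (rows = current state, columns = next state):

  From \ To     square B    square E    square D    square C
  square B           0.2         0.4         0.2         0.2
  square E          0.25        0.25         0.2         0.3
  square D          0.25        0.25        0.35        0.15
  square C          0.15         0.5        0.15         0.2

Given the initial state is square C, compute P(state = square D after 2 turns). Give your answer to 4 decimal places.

Propagate the distribution vector 2 turns from square C.
After 0 turns: (0.0000, 0.0000, 0.0000, 1.0000)
After 1 turn: (0.1500, 0.5000, 0.1500, 0.2000)
After 2 turns: (0.2225, 0.3225, 0.2125, 0.2425)
P(in square D after 2 turns) = 0.2125

0.2125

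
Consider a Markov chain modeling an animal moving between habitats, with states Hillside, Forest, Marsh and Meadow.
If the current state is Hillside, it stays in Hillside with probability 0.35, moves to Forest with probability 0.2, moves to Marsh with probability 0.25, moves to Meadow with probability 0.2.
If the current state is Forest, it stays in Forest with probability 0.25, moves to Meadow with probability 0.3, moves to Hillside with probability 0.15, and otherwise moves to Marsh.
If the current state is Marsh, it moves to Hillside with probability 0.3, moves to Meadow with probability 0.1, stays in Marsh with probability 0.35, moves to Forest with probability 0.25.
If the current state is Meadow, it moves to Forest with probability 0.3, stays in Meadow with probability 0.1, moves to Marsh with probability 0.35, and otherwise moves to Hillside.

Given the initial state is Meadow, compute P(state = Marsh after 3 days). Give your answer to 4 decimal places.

Propagate the distribution vector 3 days from Meadow.
After 0 days: (0.0000, 0.0000, 0.0000, 1.0000)
After 1 day: (0.2500, 0.3000, 0.3500, 0.1000)
After 2 days: (0.2625, 0.2425, 0.3100, 0.1850)
After 3 days: (0.2675, 0.2461, 0.3116, 0.1748)
P(in Marsh after 3 days) = 0.3116

0.3116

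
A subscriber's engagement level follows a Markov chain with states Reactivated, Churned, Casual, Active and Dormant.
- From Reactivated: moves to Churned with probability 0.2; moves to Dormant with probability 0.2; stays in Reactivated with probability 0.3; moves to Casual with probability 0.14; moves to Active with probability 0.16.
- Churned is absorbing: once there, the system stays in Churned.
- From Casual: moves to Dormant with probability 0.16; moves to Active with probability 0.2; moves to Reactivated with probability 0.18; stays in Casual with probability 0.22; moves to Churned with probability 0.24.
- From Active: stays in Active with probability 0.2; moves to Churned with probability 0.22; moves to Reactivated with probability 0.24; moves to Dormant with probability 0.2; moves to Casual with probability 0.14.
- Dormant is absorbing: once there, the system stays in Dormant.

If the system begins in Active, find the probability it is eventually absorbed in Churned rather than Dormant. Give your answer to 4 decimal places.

0.5294

Let h(s) be the probability of absorption at Churned starting from transient state s. Then h(Churned) = 1 and h(Dormant) = 0. By first-step analysis:
h(Reactivated) = 0.3·h(Reactivated) + 0.2·1 + 0.14·h(Casual) + 0.16·h(Active) + 0.2·0
h(Casual) = 0.18·h(Reactivated) + 0.24·1 + 0.22·h(Casual) + 0.2·h(Active) + 0.16·0
h(Active) = 0.24·h(Reactivated) + 0.22·1 + 0.14·h(Casual) + 0.2·h(Active) + 0.2·0
Solving: h(Reactivated) = 0.5194, h(Casual) = 0.5633, h(Active) = 0.5294.
Starting from Active, the probability is 0.5294.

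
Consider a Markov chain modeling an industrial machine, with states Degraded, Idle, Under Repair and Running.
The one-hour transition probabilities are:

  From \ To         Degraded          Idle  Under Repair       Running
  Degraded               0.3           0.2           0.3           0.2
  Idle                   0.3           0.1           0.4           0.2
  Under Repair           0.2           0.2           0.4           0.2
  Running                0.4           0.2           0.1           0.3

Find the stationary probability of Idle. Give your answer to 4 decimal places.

0.1818

Let the stationary distribution be π with π = πP and π_1 + π_2 + π_3 + π_4 = 1.
π_1 = 0.3·π_1 + 0.3·π_2 + 0.2·π_3 + 0.4·π_4
π_2 = 0.2·π_1 + 0.1·π_2 + 0.2·π_3 + 0.2·π_4
π_3 = 0.3·π_1 + 0.4·π_2 + 0.4·π_3 + 0.1·π_4
Solving with the normalization constraint gives π = (0.2918, 0.1818, 0.3042, 0.2222).
So the stationary probability of Idle is 0.1818.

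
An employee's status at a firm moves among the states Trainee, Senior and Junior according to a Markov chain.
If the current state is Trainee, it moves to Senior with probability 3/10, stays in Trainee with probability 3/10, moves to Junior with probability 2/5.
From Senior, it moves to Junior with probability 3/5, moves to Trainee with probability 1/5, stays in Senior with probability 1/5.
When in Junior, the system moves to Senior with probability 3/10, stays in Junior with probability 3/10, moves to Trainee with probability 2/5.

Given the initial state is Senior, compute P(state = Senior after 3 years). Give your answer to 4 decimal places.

0.2720

Propagate the distribution vector 3 years from Senior.
After 0 years: (0.0000, 1.0000, 0.0000)
After 1 year: (0.2000, 0.2000, 0.6000)
After 2 years: (0.3400, 0.2800, 0.3800)
After 3 years: (0.3100, 0.2720, 0.4180)
P(in Senior after 3 years) = 0.2720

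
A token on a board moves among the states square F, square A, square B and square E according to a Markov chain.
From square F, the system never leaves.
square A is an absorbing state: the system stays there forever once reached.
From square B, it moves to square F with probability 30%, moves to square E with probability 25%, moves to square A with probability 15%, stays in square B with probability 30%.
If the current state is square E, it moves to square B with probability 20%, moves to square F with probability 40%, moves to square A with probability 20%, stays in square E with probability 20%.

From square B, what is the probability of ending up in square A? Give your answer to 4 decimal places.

0.3333

Let h(s) be the probability of absorption at square A starting from transient state s. Then h(square A) = 1 and h(square F) = 0. By first-step analysis:
h(square B) = 0.3·0 + 0.15·1 + 0.3·h(square B) + 0.25·h(square E)
h(square E) = 0.4·0 + 0.2·1 + 0.2·h(square B) + 0.2·h(square E)
Solving: h(square B) = 0.3333, h(square E) = 0.3333.
Starting from square B, the probability is 0.3333.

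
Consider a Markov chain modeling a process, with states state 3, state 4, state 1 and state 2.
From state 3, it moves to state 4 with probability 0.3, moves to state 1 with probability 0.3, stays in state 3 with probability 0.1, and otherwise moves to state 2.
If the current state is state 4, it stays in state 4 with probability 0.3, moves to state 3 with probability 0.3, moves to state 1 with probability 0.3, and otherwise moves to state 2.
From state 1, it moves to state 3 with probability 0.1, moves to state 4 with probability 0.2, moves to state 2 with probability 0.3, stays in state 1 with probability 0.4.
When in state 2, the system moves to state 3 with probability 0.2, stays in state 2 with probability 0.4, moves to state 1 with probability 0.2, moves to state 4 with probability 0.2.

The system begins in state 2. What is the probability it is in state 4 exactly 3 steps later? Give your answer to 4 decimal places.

Propagate the distribution vector 3 steps from state 2.
After 0 steps: (0.0000, 0.0000, 0.0000, 1.0000)
After 1 step: (0.2000, 0.2000, 0.2000, 0.4000)
After 2 steps: (0.1800, 0.2400, 0.2800, 0.3000)
After 3 steps: (0.1780, 0.2420, 0.2980, 0.2820)
P(in state 4 after 3 steps) = 0.2420

0.2420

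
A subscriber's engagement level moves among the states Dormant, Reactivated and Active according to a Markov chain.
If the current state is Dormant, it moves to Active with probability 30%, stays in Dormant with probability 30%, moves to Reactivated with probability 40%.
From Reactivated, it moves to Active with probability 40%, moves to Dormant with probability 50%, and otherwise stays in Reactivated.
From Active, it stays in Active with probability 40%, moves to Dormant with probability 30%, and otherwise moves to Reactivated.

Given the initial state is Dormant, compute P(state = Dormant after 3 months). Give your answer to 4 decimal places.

0.3500

Propagate the distribution vector 3 months from Dormant.
After 0 months: (1.0000, 0.0000, 0.0000)
After 1 month: (0.3000, 0.4000, 0.3000)
After 2 months: (0.3800, 0.2500, 0.3700)
After 3 months: (0.3500, 0.2880, 0.3620)
P(in Dormant after 3 months) = 0.3500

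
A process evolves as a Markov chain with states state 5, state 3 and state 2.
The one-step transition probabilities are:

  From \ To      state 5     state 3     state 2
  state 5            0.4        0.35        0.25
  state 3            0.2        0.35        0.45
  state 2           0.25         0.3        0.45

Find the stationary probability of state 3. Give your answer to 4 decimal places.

0.3302

Let the stationary distribution be π with π = πP and π_1 + π_2 + π_3 = 1.
π_1 = 0.4·π_1 + 0.2·π_2 + 0.25·π_3
π_2 = 0.35·π_1 + 0.35·π_2 + 0.3·π_3
Solving with the normalization constraint gives π = (0.2747, 0.3302, 0.3951).
So the stationary probability of state 3 is 0.3302.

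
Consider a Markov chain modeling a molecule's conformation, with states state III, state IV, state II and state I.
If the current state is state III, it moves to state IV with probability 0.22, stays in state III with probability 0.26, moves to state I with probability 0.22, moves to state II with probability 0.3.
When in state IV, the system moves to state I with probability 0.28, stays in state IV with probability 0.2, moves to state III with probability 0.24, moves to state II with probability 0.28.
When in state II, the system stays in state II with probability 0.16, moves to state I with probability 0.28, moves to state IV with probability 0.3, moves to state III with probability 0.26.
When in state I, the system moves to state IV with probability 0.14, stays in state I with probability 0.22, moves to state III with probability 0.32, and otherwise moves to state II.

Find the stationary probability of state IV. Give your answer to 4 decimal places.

Let the stationary distribution be π with π = πP and π_1 + π_2 + π_3 + π_4 = 1.
π_1 = 0.26·π_1 + 0.24·π_2 + 0.26·π_3 + 0.32·π_4
π_2 = 0.22·π_1 + 0.2·π_2 + 0.3·π_3 + 0.14·π_4
π_3 = 0.3·π_1 + 0.28·π_2 + 0.16·π_3 + 0.32·π_4
Solving with the normalization constraint gives π = (0.2706, 0.2169, 0.2637, 0.2488).
So the stationary probability of state IV is 0.2169.

0.2169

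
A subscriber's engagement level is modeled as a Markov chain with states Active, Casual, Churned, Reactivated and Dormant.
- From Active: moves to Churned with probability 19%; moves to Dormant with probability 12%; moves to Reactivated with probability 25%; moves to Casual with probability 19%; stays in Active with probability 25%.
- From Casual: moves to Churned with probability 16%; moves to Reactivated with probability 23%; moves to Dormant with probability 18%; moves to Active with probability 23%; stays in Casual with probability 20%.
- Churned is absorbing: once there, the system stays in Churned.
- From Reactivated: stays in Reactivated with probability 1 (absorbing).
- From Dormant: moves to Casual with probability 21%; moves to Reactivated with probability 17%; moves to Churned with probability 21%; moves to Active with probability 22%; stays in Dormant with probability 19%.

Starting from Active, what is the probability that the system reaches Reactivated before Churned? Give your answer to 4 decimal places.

0.5567

Let h(s) be the probability of absorption at Reactivated starting from transient state s. Then h(Reactivated) = 1 and h(Churned) = 0. By first-step analysis:
h(Active) = 0.25·h(Active) + 0.19·h(Casual) + 0.19·0 + 0.25·1 + 0.12·h(Dormant)
h(Casual) = 0.23·h(Active) + 0.2·h(Casual) + 0.16·0 + 0.23·1 + 0.18·h(Dormant)
h(Dormant) = 0.22·h(Active) + 0.21·h(Casual) + 0.21·0 + 0.17·1 + 0.19·h(Dormant)
Solving: h(Active) = 0.5567, h(Casual) = 0.5615, h(Dormant) = 0.5066.
Starting from Active, the probability is 0.5567.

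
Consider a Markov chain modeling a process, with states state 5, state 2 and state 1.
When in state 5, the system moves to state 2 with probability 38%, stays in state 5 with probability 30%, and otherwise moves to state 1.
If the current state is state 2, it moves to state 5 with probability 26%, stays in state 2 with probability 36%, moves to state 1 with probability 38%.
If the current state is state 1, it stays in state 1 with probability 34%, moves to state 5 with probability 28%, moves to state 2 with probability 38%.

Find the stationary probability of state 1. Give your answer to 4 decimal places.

0.3493

Let the stationary distribution be π with π = πP and π_1 + π_2 + π_3 = 1.
π_1 = 0.3·π_1 + 0.26·π_2 + 0.28·π_3
π_2 = 0.38·π_1 + 0.36·π_2 + 0.38·π_3
Solving with the normalization constraint gives π = (0.2781, 0.3725, 0.3493).
So the stationary probability of state 1 is 0.3493.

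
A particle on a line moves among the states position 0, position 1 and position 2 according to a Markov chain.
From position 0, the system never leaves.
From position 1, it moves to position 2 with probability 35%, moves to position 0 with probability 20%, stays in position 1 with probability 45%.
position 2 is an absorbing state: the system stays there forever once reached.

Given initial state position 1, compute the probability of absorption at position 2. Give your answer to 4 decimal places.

0.6364

Let h(s) be the probability of absorption at position 2 starting from transient state s. Then h(position 2) = 1 and h(position 0) = 0. By first-step analysis:
h(position 1) = 0.2·0 + 0.45·h(position 1) + 0.35·1
Solving: h(position 1) = 0.6364.
Starting from position 1, the probability is 0.6364.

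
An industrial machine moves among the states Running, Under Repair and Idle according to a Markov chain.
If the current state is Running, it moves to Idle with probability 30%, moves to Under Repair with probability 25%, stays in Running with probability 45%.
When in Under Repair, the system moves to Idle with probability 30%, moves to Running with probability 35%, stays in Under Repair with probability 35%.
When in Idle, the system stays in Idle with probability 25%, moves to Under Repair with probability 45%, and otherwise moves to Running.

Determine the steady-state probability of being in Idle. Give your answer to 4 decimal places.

0.2857

Let the stationary distribution be π with π = πP and π_1 + π_2 + π_3 = 1.
π_1 = 0.45·π_1 + 0.35·π_2 + 0.3·π_3
π_2 = 0.25·π_1 + 0.35·π_2 + 0.45·π_3
Solving with the normalization constraint gives π = (0.3730, 0.3413, 0.2857).
So the stationary probability of Idle is 0.2857.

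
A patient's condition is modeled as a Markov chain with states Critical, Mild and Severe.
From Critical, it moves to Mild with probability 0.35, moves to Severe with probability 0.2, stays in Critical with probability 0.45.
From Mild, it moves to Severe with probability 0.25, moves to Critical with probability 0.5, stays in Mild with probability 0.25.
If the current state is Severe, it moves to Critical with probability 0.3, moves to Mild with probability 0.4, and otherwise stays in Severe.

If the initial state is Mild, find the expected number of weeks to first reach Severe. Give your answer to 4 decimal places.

4.4211

Let t(s) be the expected number of weeks to first reach Severe from state s, with t(Severe) = 0. Conditioning on the first week:
t(Critical) = 1 + 0.45·t(Critical) + 0.35·t(Mild)
t(Mild) = 1 + 0.5·t(Critical) + 0.25·t(Mild)
Solving: t(Critical) = 4.6316, t(Mild) = 4.4211.
Expected weeks from Mild to Severe: 4.4211.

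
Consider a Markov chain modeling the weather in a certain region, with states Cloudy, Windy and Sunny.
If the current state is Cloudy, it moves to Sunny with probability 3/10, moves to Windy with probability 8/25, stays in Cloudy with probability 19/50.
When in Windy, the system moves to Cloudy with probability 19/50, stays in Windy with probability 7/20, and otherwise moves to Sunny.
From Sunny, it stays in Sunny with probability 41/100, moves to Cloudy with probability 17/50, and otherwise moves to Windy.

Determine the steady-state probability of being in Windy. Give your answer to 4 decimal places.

Let the stationary distribution be π with π = πP and π_1 + π_2 + π_3 = 1.
π_1 = 0.38·π_1 + 0.38·π_2 + 0.34·π_3
π_2 = 0.32·π_1 + 0.35·π_2 + 0.25·π_3
Solving with the normalization constraint gives π = (0.3669, 0.3063, 0.3268).
So the stationary probability of Windy is 0.3063.

0.3063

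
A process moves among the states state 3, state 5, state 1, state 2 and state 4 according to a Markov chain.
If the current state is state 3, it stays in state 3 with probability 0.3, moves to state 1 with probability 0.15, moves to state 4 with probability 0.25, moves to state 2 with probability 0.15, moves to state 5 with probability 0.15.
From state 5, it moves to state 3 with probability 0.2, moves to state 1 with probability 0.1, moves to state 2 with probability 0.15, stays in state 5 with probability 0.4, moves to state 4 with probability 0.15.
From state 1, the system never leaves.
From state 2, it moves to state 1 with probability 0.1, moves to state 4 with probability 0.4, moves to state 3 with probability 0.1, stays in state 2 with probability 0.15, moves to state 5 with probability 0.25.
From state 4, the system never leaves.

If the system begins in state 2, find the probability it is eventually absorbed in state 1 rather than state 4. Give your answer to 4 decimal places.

Let h(s) be the probability of absorption at state 1 starting from transient state s. Then h(state 1) = 1 and h(state 4) = 0. By first-step analysis:
h(state 3) = 0.3·h(state 3) + 0.15·h(state 5) + 0.15·1 + 0.15·h(state 2) + 0.25·0
h(state 5) = 0.2·h(state 3) + 0.4·h(state 5) + 0.1·1 + 0.15·h(state 2) + 0.15·0
h(state 2) = 0.1·h(state 3) + 0.25·h(state 5) + 0.1·1 + 0.15·h(state 2) + 0.4·0
Solving: h(state 3) = 0.3442, h(state 5) = 0.3464, h(state 2) = 0.2600.
Starting from state 2, the probability is 0.2600.

0.2600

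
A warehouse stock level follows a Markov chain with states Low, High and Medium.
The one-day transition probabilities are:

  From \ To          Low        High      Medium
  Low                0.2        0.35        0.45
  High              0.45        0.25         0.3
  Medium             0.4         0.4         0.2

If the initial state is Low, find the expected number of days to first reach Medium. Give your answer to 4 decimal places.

Let t(s) be the expected number of days to first reach Medium from state s, with t(Medium) = 0. Conditioning on the first day:
t(Low) = 1 + 0.2·t(Low) + 0.35·t(High)
t(High) = 1 + 0.45·t(Low) + 0.25·t(High)
Solving: t(Low) = 2.4859, t(High) = 2.8249.
Expected days from Low to Medium: 2.4859.

2.4859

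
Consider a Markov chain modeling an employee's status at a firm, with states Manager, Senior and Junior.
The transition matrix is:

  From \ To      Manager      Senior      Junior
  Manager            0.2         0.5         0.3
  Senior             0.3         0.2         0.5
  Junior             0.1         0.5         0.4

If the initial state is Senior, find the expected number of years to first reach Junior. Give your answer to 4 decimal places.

2.2449

Let t(s) be the expected number of years to first reach Junior from state s, with t(Junior) = 0. Conditioning on the first year:
t(Manager) = 1 + 0.2·t(Manager) + 0.5·t(Senior)
t(Senior) = 1 + 0.3·t(Manager) + 0.2·t(Senior)
Solving: t(Manager) = 2.6531, t(Senior) = 2.2449.
Expected years from Senior to Junior: 2.2449.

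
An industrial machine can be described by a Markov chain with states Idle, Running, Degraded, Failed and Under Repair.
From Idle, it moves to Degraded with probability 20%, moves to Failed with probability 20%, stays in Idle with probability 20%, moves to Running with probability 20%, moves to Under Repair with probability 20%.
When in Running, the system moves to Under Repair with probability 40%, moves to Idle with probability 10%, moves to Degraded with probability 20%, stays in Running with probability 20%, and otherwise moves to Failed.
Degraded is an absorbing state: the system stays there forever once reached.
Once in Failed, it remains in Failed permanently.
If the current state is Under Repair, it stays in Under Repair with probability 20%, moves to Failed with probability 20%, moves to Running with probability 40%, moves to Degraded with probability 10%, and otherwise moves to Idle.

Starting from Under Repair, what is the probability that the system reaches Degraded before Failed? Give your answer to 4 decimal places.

0.4583

Let h(s) be the probability of absorption at Degraded starting from transient state s. Then h(Degraded) = 1 and h(Failed) = 0. By first-step analysis:
h(Idle) = 0.2·h(Idle) + 0.2·h(Running) + 0.2·1 + 0.2·0 + 0.2·h(Under Repair)
h(Running) = 0.1·h(Idle) + 0.2·h(Running) + 0.2·1 + 0.1·0 + 0.4·h(Under Repair)
h(Under Repair) = 0.1·h(Idle) + 0.4·h(Running) + 0.1·1 + 0.2·0 + 0.2·h(Under Repair)
Solving: h(Idle) = 0.5000, h(Running) = 0.5417, h(Under Repair) = 0.4583.
Starting from Under Repair, the probability is 0.4583.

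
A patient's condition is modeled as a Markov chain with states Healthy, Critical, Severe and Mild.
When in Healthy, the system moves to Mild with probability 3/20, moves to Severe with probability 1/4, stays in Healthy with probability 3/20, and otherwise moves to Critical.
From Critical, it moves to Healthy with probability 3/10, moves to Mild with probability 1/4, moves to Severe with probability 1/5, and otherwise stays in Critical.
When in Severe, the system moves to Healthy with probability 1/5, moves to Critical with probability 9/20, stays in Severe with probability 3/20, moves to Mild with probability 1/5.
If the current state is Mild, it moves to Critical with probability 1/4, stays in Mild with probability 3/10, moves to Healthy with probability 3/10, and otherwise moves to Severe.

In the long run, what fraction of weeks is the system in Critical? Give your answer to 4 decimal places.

Let the stationary distribution be π with π = πP and π_1 + π_2 + π_3 + π_4 = 1.
π_1 = 0.15·π_1 + 0.3·π_2 + 0.2·π_3 + 0.3·π_4
π_2 = 0.45·π_1 + 0.25·π_2 + 0.45·π_3 + 0.25·π_4
π_3 = 0.25·π_1 + 0.2·π_2 + 0.15·π_3 + 0.15·π_4
Solving with the normalization constraint gives π = (0.2442, 0.3371, 0.1913, 0.2274).
So the stationary probability of Critical is 0.3371.

0.3371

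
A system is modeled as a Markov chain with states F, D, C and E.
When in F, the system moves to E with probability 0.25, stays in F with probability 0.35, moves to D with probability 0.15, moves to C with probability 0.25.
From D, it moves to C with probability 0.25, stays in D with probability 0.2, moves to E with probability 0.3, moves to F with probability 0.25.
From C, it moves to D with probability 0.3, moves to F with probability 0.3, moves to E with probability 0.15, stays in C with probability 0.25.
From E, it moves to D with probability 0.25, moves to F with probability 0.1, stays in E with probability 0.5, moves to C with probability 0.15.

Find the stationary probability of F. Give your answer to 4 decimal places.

0.2367

Let the stationary distribution be π with π = πP and π_1 + π_2 + π_3 + π_4 = 1.
π_1 = 0.35·π_1 + 0.25·π_2 + 0.3·π_3 + 0.1·π_4
π_2 = 0.15·π_1 + 0.2·π_2 + 0.3·π_3 + 0.25·π_4
π_3 = 0.25·π_1 + 0.25·π_2 + 0.25·π_3 + 0.15·π_4
Solving with the normalization constraint gives π = (0.2367, 0.2259, 0.2181, 0.3193).
So the stationary probability of F is 0.2367.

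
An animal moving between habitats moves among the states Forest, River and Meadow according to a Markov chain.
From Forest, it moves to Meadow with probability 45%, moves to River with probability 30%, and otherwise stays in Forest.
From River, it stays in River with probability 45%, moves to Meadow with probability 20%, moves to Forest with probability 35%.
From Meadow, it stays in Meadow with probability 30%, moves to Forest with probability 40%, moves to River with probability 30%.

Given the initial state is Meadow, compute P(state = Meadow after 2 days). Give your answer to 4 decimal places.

0.3300

Sum over the intermediate state after 1 day:
P = P(Meadow→Forest)·P(Forest→Meadow) + P(Meadow→River)·P(River→Meadow) + P(Meadow→Meadow)·P(Meadow→Meadow)
  = 0.4×0.45 + 0.3×0.2 + 0.3×0.3
  = 0.1800 + 0.0600 + 0.0900 = 0.3300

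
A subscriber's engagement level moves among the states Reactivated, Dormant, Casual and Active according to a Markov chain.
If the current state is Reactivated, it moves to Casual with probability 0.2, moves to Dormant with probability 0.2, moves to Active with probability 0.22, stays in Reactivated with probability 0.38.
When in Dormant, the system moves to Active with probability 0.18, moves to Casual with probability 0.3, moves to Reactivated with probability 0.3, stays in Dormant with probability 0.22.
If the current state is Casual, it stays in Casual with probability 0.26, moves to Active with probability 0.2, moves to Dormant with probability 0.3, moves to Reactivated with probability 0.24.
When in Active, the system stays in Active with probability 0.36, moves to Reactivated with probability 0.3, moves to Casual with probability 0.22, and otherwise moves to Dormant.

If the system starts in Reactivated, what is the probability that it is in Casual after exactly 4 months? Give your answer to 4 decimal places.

Propagate the distribution vector 4 months from Reactivated.
After 0 months: (1.0000, 0.0000, 0.0000, 0.0000)
After 1 month: (0.3800, 0.2000, 0.2000, 0.2200)
After 2 months: (0.3184, 0.2064, 0.2364, 0.2388)
After 3 months: (0.3113, 0.2087, 0.2396, 0.2404)
After 4 months: (0.3105, 0.2089, 0.2401, 0.2405)
P(in Casual after 4 months) = 0.2401

0.2401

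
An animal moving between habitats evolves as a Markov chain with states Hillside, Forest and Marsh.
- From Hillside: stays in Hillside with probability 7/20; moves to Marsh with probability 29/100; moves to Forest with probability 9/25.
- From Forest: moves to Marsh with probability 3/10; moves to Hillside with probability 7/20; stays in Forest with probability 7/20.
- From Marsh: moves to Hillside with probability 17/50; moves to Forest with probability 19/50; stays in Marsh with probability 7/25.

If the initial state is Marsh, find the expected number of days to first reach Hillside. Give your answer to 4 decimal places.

2.9096

Let t(s) be the expected number of days to first reach Hillside from state s, with t(Hillside) = 0. Conditioning on the first day:
t(Forest) = 1 + 0.35·t(Forest) + 0.3·t(Marsh)
t(Marsh) = 1 + 0.38·t(Forest) + 0.28·t(Marsh)
Solving: t(Forest) = 2.8814, t(Marsh) = 2.9096.
Expected days from Marsh to Hillside: 2.9096.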